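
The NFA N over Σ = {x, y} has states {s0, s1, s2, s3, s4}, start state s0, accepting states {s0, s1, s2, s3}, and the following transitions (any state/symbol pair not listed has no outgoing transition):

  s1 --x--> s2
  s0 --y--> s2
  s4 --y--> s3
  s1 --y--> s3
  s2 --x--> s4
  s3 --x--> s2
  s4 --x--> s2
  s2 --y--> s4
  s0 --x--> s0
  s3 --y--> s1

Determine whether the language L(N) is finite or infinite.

infinite

State s0 is reachable from the start and can reach an accepting state, and it lies on the cycle s0 → s0.
Traversing that cycle any number of times yields accepted strings of unbounded length, so the language is infinite.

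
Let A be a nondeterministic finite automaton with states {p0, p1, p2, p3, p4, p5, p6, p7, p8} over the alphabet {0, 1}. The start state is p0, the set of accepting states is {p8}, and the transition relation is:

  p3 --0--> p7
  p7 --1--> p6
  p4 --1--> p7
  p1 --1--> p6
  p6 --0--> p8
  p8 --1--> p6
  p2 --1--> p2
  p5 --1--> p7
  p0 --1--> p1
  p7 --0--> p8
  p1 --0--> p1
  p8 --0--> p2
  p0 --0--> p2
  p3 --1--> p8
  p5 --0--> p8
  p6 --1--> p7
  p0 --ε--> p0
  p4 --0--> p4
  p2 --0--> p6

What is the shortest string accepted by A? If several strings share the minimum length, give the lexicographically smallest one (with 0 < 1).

A breadth-first search from p0 reaches an accepting state first via the path p0 → p2 → p6 → p8 on input 000.
No string of length < 3 is accepted (BFS exhausts all shorter strings without reaching an accepting state), and 000 is the lexicographically least accepting string of length 3.

000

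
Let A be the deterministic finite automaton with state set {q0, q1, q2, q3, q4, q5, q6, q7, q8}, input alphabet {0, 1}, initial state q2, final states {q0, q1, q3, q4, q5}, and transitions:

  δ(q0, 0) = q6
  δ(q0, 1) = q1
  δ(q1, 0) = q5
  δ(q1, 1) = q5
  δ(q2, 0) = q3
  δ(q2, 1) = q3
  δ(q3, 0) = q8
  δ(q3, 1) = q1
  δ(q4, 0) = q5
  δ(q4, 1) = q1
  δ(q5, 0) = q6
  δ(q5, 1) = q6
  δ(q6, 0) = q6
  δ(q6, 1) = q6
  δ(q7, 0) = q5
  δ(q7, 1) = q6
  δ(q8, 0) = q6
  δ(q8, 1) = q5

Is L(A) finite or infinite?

finite

The useful states (reachable from q2 and able to reach an accepting state) are {q1, q2, q3, q5, q8}.
Restricted to these states the transition graph has no cycle, so every accepting path has bounded length and L is finite.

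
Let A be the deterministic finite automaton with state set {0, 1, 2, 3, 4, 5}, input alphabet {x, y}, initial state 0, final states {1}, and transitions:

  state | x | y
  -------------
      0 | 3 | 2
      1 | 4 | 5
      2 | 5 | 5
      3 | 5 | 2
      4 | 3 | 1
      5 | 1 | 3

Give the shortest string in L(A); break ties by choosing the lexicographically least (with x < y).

A breadth-first search from 0 reaches an accepting state first via the path 0 → 3 → 5 → 1 on input xxx.
No string of length < 3 is accepted (BFS exhausts all shorter strings without reaching an accepting state), and xxx is the lexicographically least accepting string of length 3.

xxx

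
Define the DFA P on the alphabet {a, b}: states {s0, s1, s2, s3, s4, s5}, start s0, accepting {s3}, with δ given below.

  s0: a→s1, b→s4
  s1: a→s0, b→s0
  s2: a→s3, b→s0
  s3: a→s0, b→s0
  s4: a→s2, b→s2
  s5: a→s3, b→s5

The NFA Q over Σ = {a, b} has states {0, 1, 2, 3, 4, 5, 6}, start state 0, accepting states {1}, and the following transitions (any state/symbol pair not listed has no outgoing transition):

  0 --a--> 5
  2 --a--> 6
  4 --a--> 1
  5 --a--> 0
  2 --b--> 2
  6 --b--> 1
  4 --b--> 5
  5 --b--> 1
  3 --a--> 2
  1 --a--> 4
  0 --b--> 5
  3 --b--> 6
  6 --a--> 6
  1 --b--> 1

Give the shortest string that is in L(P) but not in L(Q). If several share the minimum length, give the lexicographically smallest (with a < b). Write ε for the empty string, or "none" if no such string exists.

baa

The string baa is accepted by P but not by Q.
No shorter string lies in the difference, and baa is the lexicographically first length-3 string in L(P) \ L(Q).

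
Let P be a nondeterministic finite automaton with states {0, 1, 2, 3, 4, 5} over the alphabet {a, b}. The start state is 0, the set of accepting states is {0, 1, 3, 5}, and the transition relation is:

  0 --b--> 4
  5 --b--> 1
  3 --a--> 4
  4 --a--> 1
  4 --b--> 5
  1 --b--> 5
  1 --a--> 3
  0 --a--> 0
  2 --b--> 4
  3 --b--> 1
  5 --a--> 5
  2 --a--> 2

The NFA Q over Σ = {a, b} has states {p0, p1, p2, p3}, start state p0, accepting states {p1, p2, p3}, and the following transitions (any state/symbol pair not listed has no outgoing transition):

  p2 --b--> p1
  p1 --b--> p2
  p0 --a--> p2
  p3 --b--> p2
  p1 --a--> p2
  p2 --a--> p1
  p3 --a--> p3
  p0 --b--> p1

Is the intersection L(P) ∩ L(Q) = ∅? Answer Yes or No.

No

The string a is accepted by both P and Q.
Hence L(P) ∩ L(Q) ≠ ∅.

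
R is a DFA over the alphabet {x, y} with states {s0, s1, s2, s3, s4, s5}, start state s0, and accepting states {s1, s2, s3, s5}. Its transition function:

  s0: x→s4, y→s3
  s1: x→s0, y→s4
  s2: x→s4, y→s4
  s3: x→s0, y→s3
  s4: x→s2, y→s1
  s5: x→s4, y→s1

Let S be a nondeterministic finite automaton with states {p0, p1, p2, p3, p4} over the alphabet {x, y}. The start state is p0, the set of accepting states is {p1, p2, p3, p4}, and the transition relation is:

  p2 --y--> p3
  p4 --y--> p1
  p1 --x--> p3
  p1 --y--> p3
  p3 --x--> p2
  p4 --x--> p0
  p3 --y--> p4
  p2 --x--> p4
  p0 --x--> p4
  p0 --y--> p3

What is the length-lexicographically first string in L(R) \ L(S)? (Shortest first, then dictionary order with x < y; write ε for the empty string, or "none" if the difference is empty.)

xx

The string xx is accepted by R but not by S.
No shorter string lies in the difference, and xx is the lexicographically first length-2 string in L(R) \ L(S).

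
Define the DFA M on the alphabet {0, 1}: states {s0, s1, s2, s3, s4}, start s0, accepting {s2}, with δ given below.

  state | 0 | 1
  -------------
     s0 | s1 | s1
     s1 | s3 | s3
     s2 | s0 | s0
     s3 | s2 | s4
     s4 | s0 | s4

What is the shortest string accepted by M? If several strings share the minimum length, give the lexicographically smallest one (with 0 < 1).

000

A breadth-first search from s0 reaches an accepting state first via the path s0 → s1 → s3 → s2 on input 000.
No string of length < 3 is accepted (BFS exhausts all shorter strings without reaching an accepting state), and 000 is the lexicographically least accepting string of length 3.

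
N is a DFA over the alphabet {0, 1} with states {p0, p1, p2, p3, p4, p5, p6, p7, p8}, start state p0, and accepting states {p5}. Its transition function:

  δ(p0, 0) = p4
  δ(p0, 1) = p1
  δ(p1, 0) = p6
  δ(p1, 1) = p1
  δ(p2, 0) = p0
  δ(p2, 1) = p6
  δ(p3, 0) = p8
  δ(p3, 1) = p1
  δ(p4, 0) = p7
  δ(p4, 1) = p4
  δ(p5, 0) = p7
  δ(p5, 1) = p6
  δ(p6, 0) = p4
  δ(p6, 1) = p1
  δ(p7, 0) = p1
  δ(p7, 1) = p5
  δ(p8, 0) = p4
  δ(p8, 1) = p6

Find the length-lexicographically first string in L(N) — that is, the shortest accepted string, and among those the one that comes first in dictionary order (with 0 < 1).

001

A breadth-first search from p0 reaches an accepting state first via the path p0 → p4 → p7 → p5 on input 001.
No string of length < 3 is accepted (BFS exhausts all shorter strings without reaching an accepting state), and 001 is the lexicographically least accepting string of length 3.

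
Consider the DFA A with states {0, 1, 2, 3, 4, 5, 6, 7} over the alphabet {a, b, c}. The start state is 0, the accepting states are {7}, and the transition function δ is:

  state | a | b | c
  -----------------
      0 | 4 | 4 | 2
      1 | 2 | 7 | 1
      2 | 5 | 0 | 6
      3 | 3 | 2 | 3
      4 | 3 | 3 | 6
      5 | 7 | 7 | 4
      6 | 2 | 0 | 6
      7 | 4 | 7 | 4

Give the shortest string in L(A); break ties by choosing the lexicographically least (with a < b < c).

caa

A breadth-first search from 0 reaches an accepting state first via the path 0 → 2 → 5 → 7 on input caa.
No string of length < 3 is accepted (BFS exhausts all shorter strings without reaching an accepting state), and caa is the lexicographically least accepting string of length 3.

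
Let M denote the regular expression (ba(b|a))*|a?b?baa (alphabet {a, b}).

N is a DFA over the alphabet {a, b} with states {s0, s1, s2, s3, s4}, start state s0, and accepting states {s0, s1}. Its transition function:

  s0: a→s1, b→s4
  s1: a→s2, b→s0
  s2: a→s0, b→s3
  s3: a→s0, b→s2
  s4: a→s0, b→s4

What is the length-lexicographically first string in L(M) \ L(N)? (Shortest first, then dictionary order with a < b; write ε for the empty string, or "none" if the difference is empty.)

The string bab is accepted by M but not by N.
No shorter string lies in the difference, and bab is the lexicographically first length-3 string in L(M) \ L(N).

bab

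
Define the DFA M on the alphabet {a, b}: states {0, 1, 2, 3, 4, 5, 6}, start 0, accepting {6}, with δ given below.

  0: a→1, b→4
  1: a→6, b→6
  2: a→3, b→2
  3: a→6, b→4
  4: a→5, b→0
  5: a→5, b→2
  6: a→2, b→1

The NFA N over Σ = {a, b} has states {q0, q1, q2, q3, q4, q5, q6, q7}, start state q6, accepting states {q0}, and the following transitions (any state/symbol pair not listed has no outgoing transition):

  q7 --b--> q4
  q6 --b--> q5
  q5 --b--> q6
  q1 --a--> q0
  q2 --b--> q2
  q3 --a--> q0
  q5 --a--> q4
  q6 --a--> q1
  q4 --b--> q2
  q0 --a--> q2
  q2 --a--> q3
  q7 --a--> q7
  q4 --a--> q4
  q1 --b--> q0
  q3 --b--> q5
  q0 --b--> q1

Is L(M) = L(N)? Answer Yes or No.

Yes

Exploring the product automaton M × N from the start pair (0, q6), following both machines on each input symbol, reaches 7 state pairs: (0, q6), (1, q1), (4, q5), (6, q0), (5, q4), (2, q2), (3, q3).
M accepts in {6} and N accepts in {q0}. In every reachable pair the two components are either both accepting — (6, q0) — or both non-accepting, so no string is accepted by exactly one of the machines: L(M) \ L(N) and L(N) \ L(M) are both empty.
Hence every string is accepted by M iff it is accepted by N, and the two languages coincide.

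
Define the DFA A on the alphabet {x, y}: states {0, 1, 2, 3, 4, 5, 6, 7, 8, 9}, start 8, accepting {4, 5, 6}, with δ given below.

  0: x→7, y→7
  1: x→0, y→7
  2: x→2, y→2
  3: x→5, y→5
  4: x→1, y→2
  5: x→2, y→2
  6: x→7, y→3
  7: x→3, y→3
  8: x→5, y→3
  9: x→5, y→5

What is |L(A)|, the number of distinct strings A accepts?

The useful subgraph on states {3, 5, 8} is acyclic, so L(A) is finite; the longest accepting path visits 3 useful states, giving maximum string length 2.
Counting accepting paths from 8 by length: 1 of length 1, 2 of length 2. Total 3.

3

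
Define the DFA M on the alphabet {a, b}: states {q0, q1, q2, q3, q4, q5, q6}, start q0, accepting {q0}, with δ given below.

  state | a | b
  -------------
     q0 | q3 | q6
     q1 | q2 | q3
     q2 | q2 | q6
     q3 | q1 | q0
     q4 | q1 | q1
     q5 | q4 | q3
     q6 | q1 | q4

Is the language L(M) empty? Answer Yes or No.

The empty string ε is accepted: the run q0 ends in the accepting state q0.
Since at least one string is accepted, L(M) is not empty.

No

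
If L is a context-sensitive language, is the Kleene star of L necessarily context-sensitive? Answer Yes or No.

An LBA guesses a factorisation of the input into blocks (marking block boundaries on a second track) and verifies each block with the LBA for L; this uses no space beyond the input, so L* is context-sensitive.
So the context-sensitive languages are closed under Kleene star.

Yes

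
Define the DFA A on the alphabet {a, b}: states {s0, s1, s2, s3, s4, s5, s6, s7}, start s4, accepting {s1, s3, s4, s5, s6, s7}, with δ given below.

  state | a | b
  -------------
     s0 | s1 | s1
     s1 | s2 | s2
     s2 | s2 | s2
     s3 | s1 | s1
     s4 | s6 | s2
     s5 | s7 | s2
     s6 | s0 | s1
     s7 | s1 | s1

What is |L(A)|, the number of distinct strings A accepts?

The useful subgraph on states {s0, s1, s4, s6} is acyclic, so L(A) is finite; the longest accepting path visits 4 useful states, giving maximum string length 3.
Counting accepting paths from s4 by length: 1 of length 0, 1 of length 1, 1 of length 2, 2 of length 3. Total 5.

5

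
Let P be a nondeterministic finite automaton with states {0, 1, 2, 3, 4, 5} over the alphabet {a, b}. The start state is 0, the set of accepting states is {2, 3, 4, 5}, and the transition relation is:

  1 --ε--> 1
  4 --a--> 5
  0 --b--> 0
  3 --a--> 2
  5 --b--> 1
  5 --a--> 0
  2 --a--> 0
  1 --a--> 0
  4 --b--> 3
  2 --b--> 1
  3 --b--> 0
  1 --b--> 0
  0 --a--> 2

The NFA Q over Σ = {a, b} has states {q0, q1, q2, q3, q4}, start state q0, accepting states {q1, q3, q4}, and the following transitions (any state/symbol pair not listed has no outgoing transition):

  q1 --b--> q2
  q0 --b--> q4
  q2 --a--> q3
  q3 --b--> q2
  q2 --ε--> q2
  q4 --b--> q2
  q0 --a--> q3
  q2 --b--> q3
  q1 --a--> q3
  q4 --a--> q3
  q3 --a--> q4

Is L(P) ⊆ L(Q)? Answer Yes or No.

Yes

Exploring the product automaton P × Q from the start pair (0, q0), following both machines on each input symbol, reaches 7 state pairs: (0, q0), (2, q3), (0, q4), (1, q2), (0, q2), (0, q3), (2, q4).
P accepts in {2, 3, 4, 5} and Q accepts in {q1, q3, q4}. The reachable pairs whose P-component is accepting are (2, q3), (2, q4); in each of them the Q-component is accepting too, so the product for L(P) \ L(Q) (P-component accepting, Q-component rejecting) has no reachable accepting pair and the difference is empty.
Hence every string in L(P) is also in L(Q).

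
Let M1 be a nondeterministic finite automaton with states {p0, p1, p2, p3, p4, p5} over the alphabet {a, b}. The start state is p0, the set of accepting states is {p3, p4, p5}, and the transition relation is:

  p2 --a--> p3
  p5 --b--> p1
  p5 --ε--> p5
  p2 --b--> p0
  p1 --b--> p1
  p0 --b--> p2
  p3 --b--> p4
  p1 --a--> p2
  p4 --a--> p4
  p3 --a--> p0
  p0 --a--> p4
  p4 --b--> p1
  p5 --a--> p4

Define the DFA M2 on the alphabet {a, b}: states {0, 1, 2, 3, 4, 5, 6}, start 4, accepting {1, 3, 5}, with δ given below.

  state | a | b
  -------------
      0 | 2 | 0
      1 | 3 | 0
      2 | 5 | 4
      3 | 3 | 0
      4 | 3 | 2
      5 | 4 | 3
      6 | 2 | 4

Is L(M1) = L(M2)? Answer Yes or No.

Exploring the product automaton M1 × M2 from the start pair (p0, 4), following both machines on each input symbol, reaches 5 state pairs: (p0, 4), (p4, 3), (p2, 2), (p1, 0), (p3, 5).
M1 accepts in {p3, p4, p5} and M2 accepts in {1, 3, 5}. In every reachable pair the two components are either both accepting — (p4, 3), (p3, 5) — or both non-accepting, so no string is accepted by exactly one of the machines: L(M1) \ L(M2) and L(M2) \ L(M1) are both empty.
Hence every string is accepted by M1 iff it is accepted by M2, and the two languages coincide.

Yes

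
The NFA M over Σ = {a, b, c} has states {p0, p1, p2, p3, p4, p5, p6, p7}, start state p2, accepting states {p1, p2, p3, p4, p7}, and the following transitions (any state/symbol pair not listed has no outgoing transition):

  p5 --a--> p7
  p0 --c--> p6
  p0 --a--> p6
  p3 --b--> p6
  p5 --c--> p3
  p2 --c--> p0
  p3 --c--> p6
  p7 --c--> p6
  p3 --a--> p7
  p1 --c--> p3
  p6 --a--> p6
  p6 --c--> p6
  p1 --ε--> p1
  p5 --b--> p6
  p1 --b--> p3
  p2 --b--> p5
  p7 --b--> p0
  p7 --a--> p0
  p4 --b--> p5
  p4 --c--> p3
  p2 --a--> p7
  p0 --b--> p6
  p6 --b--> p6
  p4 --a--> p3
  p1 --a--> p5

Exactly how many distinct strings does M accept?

The useful subgraph on states {p2, p3, p5, p7} is acyclic, so L(M) is finite; the longest accepting path visits 4 useful states, giving maximum string length 3.
Counting accepting paths from p2 by length: 1 of length 0, 1 of length 1, 2 of length 2, 1 of length 3. Total 5.

5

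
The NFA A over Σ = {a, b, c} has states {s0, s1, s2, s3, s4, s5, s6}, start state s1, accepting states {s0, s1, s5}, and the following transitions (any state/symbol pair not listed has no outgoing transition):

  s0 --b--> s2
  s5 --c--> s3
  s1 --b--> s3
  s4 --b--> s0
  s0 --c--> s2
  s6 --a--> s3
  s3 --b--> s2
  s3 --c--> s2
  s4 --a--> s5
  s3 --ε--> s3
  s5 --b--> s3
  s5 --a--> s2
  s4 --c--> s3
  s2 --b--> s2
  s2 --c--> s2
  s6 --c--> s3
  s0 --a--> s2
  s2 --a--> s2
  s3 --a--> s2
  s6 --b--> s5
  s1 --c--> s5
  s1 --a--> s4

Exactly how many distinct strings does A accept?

The useful subgraph on states {s0, s1, s4, s5} is acyclic, so L(A) is finite; the longest accepting path visits 3 useful states, giving maximum string length 2.
Counting accepting paths from s1 by length: 1 of length 0, 1 of length 1, 2 of length 2. Total 4.

4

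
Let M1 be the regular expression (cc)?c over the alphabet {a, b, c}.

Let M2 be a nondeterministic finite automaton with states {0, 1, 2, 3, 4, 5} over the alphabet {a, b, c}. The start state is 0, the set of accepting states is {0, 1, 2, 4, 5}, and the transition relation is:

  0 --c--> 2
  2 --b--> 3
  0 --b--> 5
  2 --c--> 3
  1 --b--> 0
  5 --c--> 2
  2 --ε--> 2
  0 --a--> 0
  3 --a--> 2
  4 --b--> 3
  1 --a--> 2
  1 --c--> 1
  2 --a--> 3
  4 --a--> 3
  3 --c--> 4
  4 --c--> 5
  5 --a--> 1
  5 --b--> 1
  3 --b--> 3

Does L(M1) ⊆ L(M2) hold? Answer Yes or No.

Yes

Converting the expression M1 to a DFA (subset construction, then merging equivalent states) gives the minimal DFA with states {r0, r1, r2, r3, r4}, start state r0, accepting states {r2, r4} and transitions r0: a→r1, b→r1, c→r2; r1: a→r1, b→r1, c→r1; r2: a→r1, b→r1, c→r3; r3: a→r1, b→r1, c→r4; r4: a→r1, b→r1, c→r1.
Exploring the product automaton M1 × M2 from the start pair (r0, 0), following both machines on each input symbol, reaches 10 state pairs: (r0, 0), (r1, 0), (r1, 5), (r2, 2), (r1, 2), (r1, 1), (r1, 3), (r3, 3), (r1, 4), (r4, 4).
M1 accepts in {r2, r4} and M2 accepts in {0, 1, 2, 4, 5}. The reachable pairs whose M1-component is accepting are (r2, 2), (r4, 4); in each of them the M2-component is accepting too, so the product for L(M1) \ L(M2) (M1-component accepting, M2-component rejecting) has no reachable accepting pair and the difference is empty.
Hence every string in L(M1) is also in L(M2).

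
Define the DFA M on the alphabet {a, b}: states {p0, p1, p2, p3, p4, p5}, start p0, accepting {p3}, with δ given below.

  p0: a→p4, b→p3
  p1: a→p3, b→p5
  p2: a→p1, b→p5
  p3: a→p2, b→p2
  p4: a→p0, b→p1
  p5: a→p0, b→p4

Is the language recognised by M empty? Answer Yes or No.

No

The string b is accepted: the run p0 → p3 ends in the accepting state p3.
Since at least one string is accepted, L(M) is not empty.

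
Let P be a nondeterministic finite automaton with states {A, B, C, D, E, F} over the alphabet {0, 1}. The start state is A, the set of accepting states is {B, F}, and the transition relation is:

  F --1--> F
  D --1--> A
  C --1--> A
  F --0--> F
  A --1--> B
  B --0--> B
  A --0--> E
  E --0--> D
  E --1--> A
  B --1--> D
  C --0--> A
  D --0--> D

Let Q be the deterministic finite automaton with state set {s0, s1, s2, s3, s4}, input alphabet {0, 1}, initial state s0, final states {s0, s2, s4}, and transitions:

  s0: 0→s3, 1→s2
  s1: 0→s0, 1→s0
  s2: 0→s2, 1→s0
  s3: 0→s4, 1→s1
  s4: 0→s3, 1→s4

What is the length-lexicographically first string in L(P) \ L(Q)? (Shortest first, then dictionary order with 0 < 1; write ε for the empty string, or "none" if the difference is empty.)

0110

The string 0110 is accepted by P but not by Q.
No shorter string lies in the difference, and 0110 is the lexicographically first length-4 string in L(P) \ L(Q).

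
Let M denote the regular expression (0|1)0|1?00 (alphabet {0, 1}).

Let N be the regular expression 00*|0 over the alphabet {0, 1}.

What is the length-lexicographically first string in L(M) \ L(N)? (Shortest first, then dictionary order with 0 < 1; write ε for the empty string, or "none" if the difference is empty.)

10

The string 10 is accepted by M but not by N.
No shorter string lies in the difference, and 10 is the lexicographically first length-2 string in L(M) \ L(N).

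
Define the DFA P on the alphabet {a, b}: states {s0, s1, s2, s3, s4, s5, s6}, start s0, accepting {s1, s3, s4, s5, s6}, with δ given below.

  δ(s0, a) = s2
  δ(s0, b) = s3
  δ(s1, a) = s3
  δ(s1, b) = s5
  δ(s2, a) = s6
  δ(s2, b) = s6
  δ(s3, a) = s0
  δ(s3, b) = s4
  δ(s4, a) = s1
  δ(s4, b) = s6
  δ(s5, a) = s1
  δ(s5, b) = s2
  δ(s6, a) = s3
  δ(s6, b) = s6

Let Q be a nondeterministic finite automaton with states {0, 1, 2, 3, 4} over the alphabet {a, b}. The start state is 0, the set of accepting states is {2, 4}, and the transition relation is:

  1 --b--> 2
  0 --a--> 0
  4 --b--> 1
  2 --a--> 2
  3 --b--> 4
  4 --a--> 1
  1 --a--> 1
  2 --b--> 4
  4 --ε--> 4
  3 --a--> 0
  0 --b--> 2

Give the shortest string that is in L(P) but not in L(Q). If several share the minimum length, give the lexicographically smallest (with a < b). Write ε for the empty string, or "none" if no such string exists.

The string aa is accepted by P but not by Q.
No shorter string lies in the difference, and aa is the lexicographically first length-2 string in L(P) \ L(Q).

aa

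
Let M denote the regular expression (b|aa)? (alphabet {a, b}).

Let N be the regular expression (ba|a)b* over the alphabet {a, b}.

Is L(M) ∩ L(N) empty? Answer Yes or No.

Converting the expression M to a DFA (subset construction, then merging equivalent states) gives the minimal DFA with states {m0, m1, m2, m3}, start state m0, accepting states {m0, m2} and transitions m0: a→m1, b→m2; m1: a→m2, b→m3; m2: a→m3, b→m3; m3: a→m3, b→m3.
Converting the expression N to a DFA (subset construction, then merging equivalent states) gives the minimal DFA with states {n0, n1, n2, n3}, start state n0, accepting states {n1} and transitions n0: a→n1, b→n2; n1: a→n3, b→n1; n2: a→n1, b→n3; n3: a→n3, b→n3.
Exploring the product automaton M × N from the start pair (m0, n0), following both machines on each input symbol, reaches 6 state pairs: (m0, n0), (m1, n1), (m2, n2), (m2, n3), (m3, n1), (m3, n3).
M accepts in {m0, m2} and N accepts in {n1}; no reachable pair has both components accepting, so no string drives both machines to acceptance simultaneously and L(M) ∩ L(N) = ∅.
So no string is accepted by both, and the intersection is empty.

Yes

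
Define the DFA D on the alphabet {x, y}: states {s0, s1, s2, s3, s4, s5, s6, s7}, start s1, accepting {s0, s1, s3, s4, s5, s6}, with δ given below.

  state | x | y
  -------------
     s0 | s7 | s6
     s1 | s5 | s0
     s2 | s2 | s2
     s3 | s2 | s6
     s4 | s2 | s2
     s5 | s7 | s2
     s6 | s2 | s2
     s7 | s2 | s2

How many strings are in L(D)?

The useful subgraph on states {s0, s1, s5, s6} is acyclic, so L(D) is finite; the longest accepting path visits 3 useful states, giving maximum string length 2.
Counting accepting paths from s1 by length: 1 of length 0, 2 of length 1, 1 of length 2. Total 4.

4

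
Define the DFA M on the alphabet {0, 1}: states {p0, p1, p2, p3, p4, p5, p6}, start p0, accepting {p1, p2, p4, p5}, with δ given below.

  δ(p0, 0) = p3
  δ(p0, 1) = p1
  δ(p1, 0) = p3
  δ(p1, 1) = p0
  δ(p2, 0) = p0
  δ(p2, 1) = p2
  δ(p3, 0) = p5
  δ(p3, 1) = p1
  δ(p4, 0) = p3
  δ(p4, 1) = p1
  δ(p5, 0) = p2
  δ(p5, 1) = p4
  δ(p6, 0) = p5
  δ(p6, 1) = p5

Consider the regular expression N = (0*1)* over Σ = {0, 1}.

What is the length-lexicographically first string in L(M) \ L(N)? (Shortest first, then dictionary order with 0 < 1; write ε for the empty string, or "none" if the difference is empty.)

00

The string 00 is accepted by M but not by N.
No shorter string lies in the difference, and 00 is the lexicographically first length-2 string in L(M) \ L(N).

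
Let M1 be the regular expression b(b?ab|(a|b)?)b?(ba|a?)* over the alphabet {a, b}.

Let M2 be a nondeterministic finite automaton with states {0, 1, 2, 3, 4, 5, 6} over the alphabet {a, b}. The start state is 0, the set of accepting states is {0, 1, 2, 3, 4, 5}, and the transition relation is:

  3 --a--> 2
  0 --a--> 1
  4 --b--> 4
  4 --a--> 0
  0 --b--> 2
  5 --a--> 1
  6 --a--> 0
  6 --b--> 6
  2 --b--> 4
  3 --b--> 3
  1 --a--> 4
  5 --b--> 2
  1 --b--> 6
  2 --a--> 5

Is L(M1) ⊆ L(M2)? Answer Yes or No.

Yes

Converting the expression M1 to a DFA (subset construction, then merging equivalent states) gives the minimal DFA with states {r0, r1, r2, r3, r4, r5, r6, r7}, start state r0, accepting states {r2, r3, r4, r5, r6} and transitions r0: a→r1, b→r2; r1: a→r1, b→r1; r2: a→r3, b→r4; r3: a→r5, b→r6; r4: a→r3, b→r5; r5: a→r5, b→r7; r6: a→r5, b→r5; r7: a→r5, b→r1.
Exploring the product automaton M1 × M2 from the start pair (r0, 0), following both machines on each input symbol, reaches 19 state pairs: (r0, 0), (r1, 1), (r2, 2), (r1, 4), (r1, 6), (r3, 5), (r4, 4), (r1, 0), (r5, 1), (r6, 2), (r3, 0), (r5, 4), (r1, 2), (r7, 6), (r5, 5), (r5, 0), (r7, 4), (r1, 5), (r7, 2).
M1 accepts in {r2, r3, r4, r5, r6} and M2 accepts in {0, 1, 2, 3, 4, 5}. The reachable pairs whose M1-component is accepting are (r2, 2), (r3, 5), (r4, 4), (r5, 1), (r6, 2), (r3, 0), (r5, 4), (r5, 5), (r5, 0); in each of them the M2-component is accepting too, so the product for L(M1) \ L(M2) (M1-component accepting, M2-component rejecting) has no reachable accepting pair and the difference is empty.
Hence every string in L(M1) is also in L(M2).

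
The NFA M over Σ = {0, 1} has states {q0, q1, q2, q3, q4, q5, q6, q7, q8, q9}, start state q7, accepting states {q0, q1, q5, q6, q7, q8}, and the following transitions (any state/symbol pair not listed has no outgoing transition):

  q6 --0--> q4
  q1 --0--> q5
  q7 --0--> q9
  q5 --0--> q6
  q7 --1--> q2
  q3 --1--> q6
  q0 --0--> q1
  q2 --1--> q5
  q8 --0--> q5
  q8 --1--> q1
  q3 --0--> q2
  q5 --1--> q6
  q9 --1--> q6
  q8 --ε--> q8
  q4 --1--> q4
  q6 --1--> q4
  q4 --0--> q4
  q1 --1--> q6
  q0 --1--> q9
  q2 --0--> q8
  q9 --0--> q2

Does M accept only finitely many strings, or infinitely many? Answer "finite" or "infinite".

The useful states (reachable from q7 and able to reach an accepting state) are {q1, q2, q5, q6, q7, q8, q9}.
Restricted to these states the transition graph has no cycle, so every accepting path has bounded length and L is finite.

finite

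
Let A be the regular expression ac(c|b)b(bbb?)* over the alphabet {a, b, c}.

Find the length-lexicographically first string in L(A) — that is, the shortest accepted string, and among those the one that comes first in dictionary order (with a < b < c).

acbb

By inspection of the expression, no string of length less than 4 matches, and acbb is the lexicographically first match of length 4.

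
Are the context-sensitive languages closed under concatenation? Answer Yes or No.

With disjoint nonterminals (and terminals first replaced by fresh nonterminal copies so contexts cannot straddle the boundary), S → S₁S₂ added to two noncontracting grammars is noncontracting and generates L₁L₂; equivalently an LBA guesses the split point and checks each part in place.
So the context-sensitive languages are closed under concatenation.

Yes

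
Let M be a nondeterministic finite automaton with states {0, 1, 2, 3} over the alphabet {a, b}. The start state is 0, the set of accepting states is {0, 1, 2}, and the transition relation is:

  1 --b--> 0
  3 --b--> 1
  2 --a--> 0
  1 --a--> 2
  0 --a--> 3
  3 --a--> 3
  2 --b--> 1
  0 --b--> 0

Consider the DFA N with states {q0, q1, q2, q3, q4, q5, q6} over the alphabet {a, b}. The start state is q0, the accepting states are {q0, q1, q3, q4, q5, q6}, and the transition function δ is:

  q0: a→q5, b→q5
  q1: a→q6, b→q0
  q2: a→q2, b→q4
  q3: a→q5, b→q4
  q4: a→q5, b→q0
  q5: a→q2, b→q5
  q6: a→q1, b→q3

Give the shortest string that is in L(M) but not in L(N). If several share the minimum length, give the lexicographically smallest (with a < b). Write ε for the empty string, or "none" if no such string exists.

The string aba is accepted by M but not by N.
No shorter string lies in the difference, and aba is the lexicographically first length-3 string in L(M) \ L(N).

aba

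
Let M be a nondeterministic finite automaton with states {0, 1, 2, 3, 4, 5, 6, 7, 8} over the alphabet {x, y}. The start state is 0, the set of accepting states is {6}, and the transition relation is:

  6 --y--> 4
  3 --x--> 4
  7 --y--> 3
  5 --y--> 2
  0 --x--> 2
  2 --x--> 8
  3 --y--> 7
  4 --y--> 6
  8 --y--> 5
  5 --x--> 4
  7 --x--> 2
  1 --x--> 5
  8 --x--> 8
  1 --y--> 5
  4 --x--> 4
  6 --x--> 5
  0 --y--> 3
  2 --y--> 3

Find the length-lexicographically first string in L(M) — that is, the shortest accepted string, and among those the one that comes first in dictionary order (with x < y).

A breadth-first search from 0 reaches an accepting state first via the path 0 → 3 → 4 → 6 on input yxy.
No string of length < 3 is accepted (BFS exhausts all shorter strings without reaching an accepting state), and yxy is the lexicographically least accepting string of length 3.

yxy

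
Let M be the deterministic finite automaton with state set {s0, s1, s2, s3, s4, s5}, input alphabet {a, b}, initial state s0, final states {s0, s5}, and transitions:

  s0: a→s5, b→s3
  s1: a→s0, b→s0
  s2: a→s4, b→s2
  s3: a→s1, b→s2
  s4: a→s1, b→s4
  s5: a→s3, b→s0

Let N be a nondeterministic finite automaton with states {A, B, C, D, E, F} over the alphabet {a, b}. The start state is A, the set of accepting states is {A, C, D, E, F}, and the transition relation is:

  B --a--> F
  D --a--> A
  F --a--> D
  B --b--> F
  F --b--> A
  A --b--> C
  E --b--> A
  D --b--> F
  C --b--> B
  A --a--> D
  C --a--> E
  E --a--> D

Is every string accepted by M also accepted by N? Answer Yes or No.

Yes

Exploring the product automaton M × N from the start pair (s0, A), following both machines on each input symbol, reaches 26 state pairs: (s0, A), (s5, D), (s3, C), (s3, A), (s0, F), (s1, E), (s2, B), (s1, D), (s2, C), (s0, D), (s4, F), (s2, F), (s4, E), (s5, A), (s3, F), (s4, A), (s4, D), (s2, A), (s3, D), (s0, C), (s4, C), (s1, A), (s5, E), (s3, B), (s4, B), (s1, F).
M accepts in {s0, s5} and N accepts in {A, C, D, E, F}. The reachable pairs whose M-component is accepting are (s0, A), (s5, D), (s0, F), (s0, D), (s5, A), (s0, C), (s5, E); in each of them the N-component is accepting too, so the product for L(M) \ L(N) (M-component accepting, N-component rejecting) has no reachable accepting pair and the difference is empty.
Hence every string in L(M) is also in L(N).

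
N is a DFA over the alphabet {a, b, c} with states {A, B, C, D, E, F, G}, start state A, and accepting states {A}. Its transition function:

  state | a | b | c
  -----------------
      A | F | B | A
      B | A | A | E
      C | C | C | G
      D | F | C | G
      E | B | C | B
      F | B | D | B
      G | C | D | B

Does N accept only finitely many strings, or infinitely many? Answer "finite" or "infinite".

State A is reachable from the start and can reach an accepting state, and it lies on the cycle A → A.
Traversing that cycle any number of times yields accepted strings of unbounded length, so the language is infinite.

infinite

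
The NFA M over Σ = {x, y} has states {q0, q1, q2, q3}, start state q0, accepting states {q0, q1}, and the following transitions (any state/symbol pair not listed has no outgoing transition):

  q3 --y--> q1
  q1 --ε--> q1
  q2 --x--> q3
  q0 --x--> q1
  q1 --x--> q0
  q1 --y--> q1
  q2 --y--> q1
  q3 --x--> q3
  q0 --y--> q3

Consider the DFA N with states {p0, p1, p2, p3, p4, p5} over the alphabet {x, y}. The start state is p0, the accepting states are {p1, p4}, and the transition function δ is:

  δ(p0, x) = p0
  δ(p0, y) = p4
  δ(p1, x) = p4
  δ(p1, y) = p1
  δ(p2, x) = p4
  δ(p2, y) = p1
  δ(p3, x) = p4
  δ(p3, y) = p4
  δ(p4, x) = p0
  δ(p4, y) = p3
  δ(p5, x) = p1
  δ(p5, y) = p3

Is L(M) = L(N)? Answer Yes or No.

The empty string ε is accepted by M but rejected by N.
So L(M) ≠ L(N).

No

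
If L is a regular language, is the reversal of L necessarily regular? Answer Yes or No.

Reverse every transition of an NFA for L, make the old start state the unique accepting state, and add a fresh start state with ε-moves to the old accepting states; this NFA accepts Lᴿ.
So the regular languages are closed under reversal.

Yes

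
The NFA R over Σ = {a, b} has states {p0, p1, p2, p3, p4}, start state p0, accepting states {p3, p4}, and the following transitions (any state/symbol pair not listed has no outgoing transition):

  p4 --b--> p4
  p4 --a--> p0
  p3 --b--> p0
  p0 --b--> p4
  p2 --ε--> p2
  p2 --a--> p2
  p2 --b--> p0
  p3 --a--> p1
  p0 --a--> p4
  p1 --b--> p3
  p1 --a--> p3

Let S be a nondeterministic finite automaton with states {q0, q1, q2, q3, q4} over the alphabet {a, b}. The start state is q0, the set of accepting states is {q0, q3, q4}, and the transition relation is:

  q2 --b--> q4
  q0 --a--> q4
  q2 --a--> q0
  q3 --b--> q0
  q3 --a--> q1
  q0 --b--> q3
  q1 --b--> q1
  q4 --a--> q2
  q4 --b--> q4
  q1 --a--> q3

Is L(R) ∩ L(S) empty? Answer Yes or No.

No

The string a is accepted by both R and S.
Hence L(R) ∩ L(S) ≠ ∅.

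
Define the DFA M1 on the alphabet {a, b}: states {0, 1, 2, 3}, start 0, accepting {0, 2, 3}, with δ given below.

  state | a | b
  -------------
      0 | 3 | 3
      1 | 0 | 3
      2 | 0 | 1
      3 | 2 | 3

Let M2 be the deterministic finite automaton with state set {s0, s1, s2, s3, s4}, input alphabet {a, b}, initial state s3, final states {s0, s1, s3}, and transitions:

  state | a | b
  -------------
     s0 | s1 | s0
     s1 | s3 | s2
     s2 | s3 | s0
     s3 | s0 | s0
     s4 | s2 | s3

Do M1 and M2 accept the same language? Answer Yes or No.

Yes

Exploring the product automaton M1 × M2 from the start pair (0, s3), following both machines on each input symbol, reaches 4 state pairs: (0, s3), (3, s0), (2, s1), (1, s2).
M1 accepts in {0, 2, 3} and M2 accepts in {s0, s1, s3}. In every reachable pair the two components are either both accepting — (0, s3), (3, s0), (2, s1) — or both non-accepting, so no string is accepted by exactly one of the machines: L(M1) \ L(M2) and L(M2) \ L(M1) are both empty.
Hence every string is accepted by M1 iff it is accepted by M2, and the two languages coincide.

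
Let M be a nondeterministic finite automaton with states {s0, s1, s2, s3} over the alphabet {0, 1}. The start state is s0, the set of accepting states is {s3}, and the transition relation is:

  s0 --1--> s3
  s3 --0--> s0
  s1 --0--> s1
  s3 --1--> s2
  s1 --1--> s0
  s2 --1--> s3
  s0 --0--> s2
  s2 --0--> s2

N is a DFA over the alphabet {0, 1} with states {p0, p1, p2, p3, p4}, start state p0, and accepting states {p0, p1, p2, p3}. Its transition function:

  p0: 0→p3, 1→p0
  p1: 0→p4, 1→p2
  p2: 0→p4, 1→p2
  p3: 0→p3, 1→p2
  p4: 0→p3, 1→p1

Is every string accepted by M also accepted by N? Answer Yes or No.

Exploring the product automaton M × N from the start pair (s0, p0), following both machines on each input symbol, reaches 10 state pairs: (s0, p0), (s2, p3), (s3, p0), (s3, p2), (s0, p3), (s2, p0), (s0, p4), (s2, p2), (s3, p1), (s2, p4).
M accepts in {s3} and N accepts in {p0, p1, p2, p3}. The reachable pairs whose M-component is accepting are (s3, p0), (s3, p2), (s3, p1); in each of them the N-component is accepting too, so the product for L(M) \ L(N) (M-component accepting, N-component rejecting) has no reachable accepting pair and the difference is empty.
Hence every string in L(M) is also in L(N).

Yes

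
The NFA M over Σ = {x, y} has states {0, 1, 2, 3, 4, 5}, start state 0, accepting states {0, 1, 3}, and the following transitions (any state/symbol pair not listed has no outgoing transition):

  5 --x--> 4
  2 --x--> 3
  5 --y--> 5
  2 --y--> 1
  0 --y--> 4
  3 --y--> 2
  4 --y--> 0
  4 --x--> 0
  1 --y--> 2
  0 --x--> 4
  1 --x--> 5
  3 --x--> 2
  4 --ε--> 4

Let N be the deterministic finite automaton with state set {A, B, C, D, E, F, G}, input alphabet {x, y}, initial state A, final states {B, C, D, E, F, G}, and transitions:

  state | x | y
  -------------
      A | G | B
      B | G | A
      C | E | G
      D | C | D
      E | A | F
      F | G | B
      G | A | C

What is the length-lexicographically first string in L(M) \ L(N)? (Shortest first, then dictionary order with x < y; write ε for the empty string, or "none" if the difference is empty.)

ε

The empty string ε is accepted by M but not by N.
Since ε is the unique shortest string, it is the required witness.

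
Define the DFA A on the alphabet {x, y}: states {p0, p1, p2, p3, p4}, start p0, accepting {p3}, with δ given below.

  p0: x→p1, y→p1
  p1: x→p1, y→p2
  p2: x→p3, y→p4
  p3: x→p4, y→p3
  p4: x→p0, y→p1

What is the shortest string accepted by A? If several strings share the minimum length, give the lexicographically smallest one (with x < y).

xyx

A breadth-first search from p0 reaches an accepting state first via the path p0 → p1 → p2 → p3 on input xyx.
No string of length < 3 is accepted (BFS exhausts all shorter strings without reaching an accepting state), and xyx is the lexicographically least accepting string of length 3.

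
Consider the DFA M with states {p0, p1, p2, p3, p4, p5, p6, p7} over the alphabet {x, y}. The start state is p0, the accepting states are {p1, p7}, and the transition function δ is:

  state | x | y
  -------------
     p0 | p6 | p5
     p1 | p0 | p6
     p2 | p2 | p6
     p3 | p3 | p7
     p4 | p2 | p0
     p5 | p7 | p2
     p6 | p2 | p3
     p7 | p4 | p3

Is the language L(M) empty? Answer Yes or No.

The string yx is accepted: the run p0 → p5 → p7 ends in the accepting state p7.
Since at least one string is accepted, L(M) is not empty.

No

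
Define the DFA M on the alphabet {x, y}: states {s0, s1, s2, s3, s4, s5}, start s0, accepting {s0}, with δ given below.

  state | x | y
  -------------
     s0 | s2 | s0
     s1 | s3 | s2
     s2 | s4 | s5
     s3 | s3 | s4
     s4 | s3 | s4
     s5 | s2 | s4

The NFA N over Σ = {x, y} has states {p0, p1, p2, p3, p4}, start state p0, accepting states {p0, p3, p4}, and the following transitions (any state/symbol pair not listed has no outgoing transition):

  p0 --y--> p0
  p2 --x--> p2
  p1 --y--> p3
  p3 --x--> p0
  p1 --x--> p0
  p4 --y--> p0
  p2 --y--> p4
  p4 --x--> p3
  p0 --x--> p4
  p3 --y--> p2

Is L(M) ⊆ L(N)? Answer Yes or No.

Yes

Exploring the product automaton M × N from the start pair (s0, p0), following both machines on each input symbol, reaches 11 state pairs: (s0, p0), (s2, p4), (s4, p3), (s5, p0), (s3, p0), (s4, p2), (s4, p0), (s3, p4), (s3, p2), (s4, p4), (s3, p3).
M accepts in {s0} and N accepts in {p0, p3, p4}. The reachable pairs whose M-component is accepting are (s0, p0); in each of them the N-component is accepting too, so the product for L(M) \ L(N) (M-component accepting, N-component rejecting) has no reachable accepting pair and the difference is empty.
Hence every string in L(M) is also in L(N).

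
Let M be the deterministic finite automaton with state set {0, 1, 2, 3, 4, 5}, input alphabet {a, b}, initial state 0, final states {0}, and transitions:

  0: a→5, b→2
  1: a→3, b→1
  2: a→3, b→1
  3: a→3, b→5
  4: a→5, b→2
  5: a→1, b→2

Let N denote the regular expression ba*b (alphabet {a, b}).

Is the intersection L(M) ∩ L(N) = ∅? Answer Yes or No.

Yes

Converting the expression N to a DFA (subset construction, then merging equivalent states) gives the minimal DFA with states {n0, n1, n2, n3}, start state n0, accepting states {n3} and transitions n0: a→n1, b→n2; n1: a→n1, b→n1; n2: a→n2, b→n3; n3: a→n1, b→n1.
Exploring the product automaton M × N from the start pair (0, n0), following both machines on each input symbol, reaches 9 state pairs: (0, n0), (5, n1), (2, n2), (1, n1), (2, n1), (3, n2), (1, n3), (3, n1), (5, n3).
M accepts in {0} and N accepts in {n3}; no reachable pair has both components accepting, so no string drives both machines to acceptance simultaneously and L(M) ∩ L(N) = ∅.
So no string is accepted by both, and the intersection is empty.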